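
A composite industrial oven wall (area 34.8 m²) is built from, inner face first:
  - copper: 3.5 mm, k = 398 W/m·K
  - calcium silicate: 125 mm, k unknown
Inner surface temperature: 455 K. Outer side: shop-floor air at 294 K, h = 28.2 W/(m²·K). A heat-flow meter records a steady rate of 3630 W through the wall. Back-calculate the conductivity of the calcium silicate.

k ≈ 0.0829 W/(m·K)

Series thermal resistances:
R_copper = L/(kA) = 0.0035/(398×34.8) = 2.527×10^-7 K/W
R_outer film = 1/(h_o·A) = 1/(28.2×34.8) = 0.001019 K/W
Sum of known resistances R_other = 0.001019 K/W
Total R = ΔT/Q = 161/3630 = 0.04435 K/W
R_calcium silicate = R_total − R_other = 0.04333 K/W
k = L/(R·A) = 0.125/(0.04333×34.8)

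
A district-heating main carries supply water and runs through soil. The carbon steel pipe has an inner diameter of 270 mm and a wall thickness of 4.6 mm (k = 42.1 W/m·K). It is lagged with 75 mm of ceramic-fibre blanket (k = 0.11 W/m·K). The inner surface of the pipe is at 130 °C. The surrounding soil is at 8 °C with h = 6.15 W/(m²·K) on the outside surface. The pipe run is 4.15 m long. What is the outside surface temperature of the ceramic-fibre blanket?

Cylindrical conduction, so R = ln(r₂/r₁)/(2πkL) per layer, in series:
R_carbon steel pipe wall = ln(139.6/135)/(2π×42.1×4.15) = 3.052×10^-5 K/W
R_ceramic-fibre blanket = ln(214.6/139.6)/(2π×0.11×4.15) = 0.1499 K/W
R_outer film = 1/(h_o·2πr_oL) = 1/(6.15×2π×0.2146×4.15) = 0.02906 K/W
R_total = 0.179 K/W
Q = ΔT/R_total = 122/0.179
Q = 682 W
T_interface = T_inner − Q·ΣR(inner→interface) = 130 − 682×0.1499

T ≈ 27.8 °C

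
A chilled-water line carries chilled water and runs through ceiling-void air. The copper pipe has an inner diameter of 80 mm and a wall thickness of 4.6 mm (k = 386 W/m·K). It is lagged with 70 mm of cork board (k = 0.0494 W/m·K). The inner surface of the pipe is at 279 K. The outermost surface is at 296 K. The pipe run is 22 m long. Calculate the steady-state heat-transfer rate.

Q ≈ 123 W

Radial resistances (cylindrical: R_cond = ln(r_o/r_i)/(2πkL), R_conv = 1/(h·2πrL)):
R_copper pipe wall = ln(44.6/40)/(2π×386×22) = 2.04×10^-6 K/W
R_cork board = ln(114.6/44.6)/(2π×0.0494×22) = 0.1382 K/W
R_total = 0.1382 K/W
Q = ΔT/R_total = 17/0.1382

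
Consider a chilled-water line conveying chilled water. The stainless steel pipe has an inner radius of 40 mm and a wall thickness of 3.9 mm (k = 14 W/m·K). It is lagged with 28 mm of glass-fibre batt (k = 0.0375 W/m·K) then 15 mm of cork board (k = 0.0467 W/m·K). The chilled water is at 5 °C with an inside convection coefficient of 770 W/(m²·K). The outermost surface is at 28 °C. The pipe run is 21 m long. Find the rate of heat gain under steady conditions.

Q ≈ 176 W

Radial resistances (cylindrical: R_cond = ln(r_o/r_i)/(2πkL), R_conv = 1/(h·2πrL)):
R_inner film = 1/(h_i·2πr₁L) = 1/(770×2π×0.04×21) = 2.461×10^-4 K/W
R_stainless steel pipe wall = ln(43.9/40)/(2π×14×21) = 5.036×10^-5 K/W
R_glass-fibre batt = ln(71.9/43.9)/(2π×0.0375×21) = 0.09971 K/W
R_cork board = ln(86.9/71.9)/(2π×0.0467×21) = 0.03075 K/W
R_total = 0.1308 K/W
Q = ΔT/R_total = 23/0.1308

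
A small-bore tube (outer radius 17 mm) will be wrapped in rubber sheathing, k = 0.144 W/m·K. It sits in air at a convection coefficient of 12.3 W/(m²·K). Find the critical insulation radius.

r_cr ≈ 11.7 mm

For a cylinder r_cr = k/h = 0.144/12.3
r_cr = 11.7 mm; since the bare radius (17 mm) is above r_cr, any added insulation will reduce heat loss.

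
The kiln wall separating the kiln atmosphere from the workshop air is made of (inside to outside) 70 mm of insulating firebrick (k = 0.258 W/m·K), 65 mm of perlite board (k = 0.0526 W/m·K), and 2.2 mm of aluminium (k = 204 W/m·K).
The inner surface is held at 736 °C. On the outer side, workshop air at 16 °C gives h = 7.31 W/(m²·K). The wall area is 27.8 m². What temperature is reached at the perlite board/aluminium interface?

T ≈ 75.9 °C

Using the resistance-network approach (series):
R_insulating firebrick = L/(kA) = 0.07/(0.258×27.8) = 0.00976 K/W
R_perlite board = L/(kA) = 0.065/(0.0526×27.8) = 0.04445 K/W
R_aluminium = L/(kA) = 0.0022/(204×27.8) = 3.879×10^-7 K/W
R_outer film = 1/(h_o·A) = 1/(7.31×27.8) = 0.004921 K/W
R_total = 0.05913 K/W;  Q = ΔT/R_total = 720/0.05913 = 12180 W
T_interface = T_inner − Q·ΣR(inner→interface) = 736 − 12200×0.05421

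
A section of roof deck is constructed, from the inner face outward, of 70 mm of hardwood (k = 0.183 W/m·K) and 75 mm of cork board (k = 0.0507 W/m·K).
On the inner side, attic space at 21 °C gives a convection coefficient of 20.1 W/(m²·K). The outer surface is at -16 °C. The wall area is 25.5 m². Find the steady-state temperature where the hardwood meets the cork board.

T ≈ 12.6 °C

Model the wall as resistances in series:
R_inner film = 1/(h_i·A) = 1/(20.1×25.5) = 0.001951 K/W
R_hardwood = L/(kA) = 0.07/(0.183×25.5) = 0.015 K/W
R_cork board = L/(kA) = 0.075/(0.0507×25.5) = 0.05801 K/W
R_total = 0.07496 K/W;  Q = ΔT/R_total = 37/0.07496 = 493.6 W
T_interface = T_inner − Q·ΣR(inner→interface) = 21 − 494×0.01695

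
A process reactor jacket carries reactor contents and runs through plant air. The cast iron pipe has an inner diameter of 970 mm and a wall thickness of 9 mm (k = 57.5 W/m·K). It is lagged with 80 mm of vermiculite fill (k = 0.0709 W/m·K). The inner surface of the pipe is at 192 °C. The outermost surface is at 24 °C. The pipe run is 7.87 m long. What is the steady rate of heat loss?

Radial resistances (cylindrical: R_cond = ln(r_o/r_i)/(2πkL), R_conv = 1/(h·2πrL)):
R_cast iron pipe wall = ln(494/485)/(2π×57.5×7.87) = 6.467×10^-6 K/W
R_vermiculite fill = ln(574/494)/(2π×0.0709×7.87) = 0.04281 K/W
R_total = 0.04282 K/W
Q = ΔT/R_total = 168/0.04282

Q ≈ 3920 W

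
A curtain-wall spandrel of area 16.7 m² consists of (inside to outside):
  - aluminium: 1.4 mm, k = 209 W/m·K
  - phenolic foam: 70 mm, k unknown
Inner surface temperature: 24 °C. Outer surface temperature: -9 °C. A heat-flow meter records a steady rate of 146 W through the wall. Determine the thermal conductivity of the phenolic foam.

Series thermal resistances:
R_aluminium = L/(kA) = 0.0014/(209×16.7) = 4.011×10^-7 K/W
Sum of known resistances R_other = 4.011×10^-7 K/W
Total R = ΔT/Q = 33/146 = 0.226 K/W
R_phenolic foam = R_total − R_other = 0.226 K/W
k = L/(R·A) = 0.07/(0.226×16.7)

k ≈ 0.0185 W/(m·K)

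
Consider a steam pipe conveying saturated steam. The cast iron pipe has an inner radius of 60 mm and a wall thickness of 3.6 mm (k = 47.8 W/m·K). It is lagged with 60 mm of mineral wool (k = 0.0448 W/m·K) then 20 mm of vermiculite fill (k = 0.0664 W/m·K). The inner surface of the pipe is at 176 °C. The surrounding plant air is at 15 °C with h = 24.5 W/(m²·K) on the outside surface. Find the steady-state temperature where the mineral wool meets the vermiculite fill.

T ≈ 38.6 °C

Radial resistances (cylindrical: R_cond = ln(r_o/r_i)/(2πkL), R_conv = 1/(h·2πrL)):
R_cast iron pipe wall = ln(63.6/60)/(2π×47.8×1) = 1.94×10^-4 K/W
R_mineral wool = ln(123.6/63.6)/(2π×0.0448×1) = 2.36 K/W
R_vermiculite fill = ln(143.6/123.6)/(2π×0.0664×1) = 0.3595 K/W
R_outer film = 1/(h_o·2πr_oL) = 1/(24.5×2π×0.1436×1) = 0.04524 K/W
R_total = 2.765 K/W
Q = ΔT/R_total = 161/2.765
Q = 58.2 W/m
T_interface = T_inner − Q·ΣR(inner→interface) = 176 − 58.2×2.361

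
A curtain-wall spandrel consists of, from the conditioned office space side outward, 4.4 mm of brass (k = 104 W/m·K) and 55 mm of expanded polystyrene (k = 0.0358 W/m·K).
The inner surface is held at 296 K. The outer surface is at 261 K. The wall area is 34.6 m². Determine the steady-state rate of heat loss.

Q ≈ 788 W

Model the wall as resistances in series:
R_brass = L/(kA) = 0.0044/(104×34.6) = 1.223×10^-6 K/W
R_expanded polystyrene = L/(kA) = 0.055/(0.0358×34.6) = 0.0444 K/W
R_total = 0.0444 K/W
Q = ΔT / R_total = 35 / 0.0444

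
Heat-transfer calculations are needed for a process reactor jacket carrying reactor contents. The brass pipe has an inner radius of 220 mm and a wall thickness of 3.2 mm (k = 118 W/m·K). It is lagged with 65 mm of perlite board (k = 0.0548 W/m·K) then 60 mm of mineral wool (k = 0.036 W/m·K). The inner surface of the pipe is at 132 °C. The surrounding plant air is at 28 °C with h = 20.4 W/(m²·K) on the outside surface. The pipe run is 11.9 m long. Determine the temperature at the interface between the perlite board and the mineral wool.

Per-layer cylindrical resistances, series-summed:
R_brass pipe wall = ln(223.2/220)/(2π×118×11.9) = 1.637×10^-6 K/W
R_perlite board = ln(288.2/223.2)/(2π×0.0548×11.9) = 0.06238 K/W
R_mineral wool = ln(348.2/288.2)/(2π×0.036×11.9) = 0.07026 K/W
R_outer film = 1/(h_o·2πr_oL) = 1/(20.4×2π×0.3482×11.9) = 0.001883 K/W
R_total = 0.1345 K/W
Q = ΔT/R_total = 104/0.1345
Q = 773 W
T_interface = T_inner − Q·ΣR(inner→interface) = 132 − 773×0.06238

T ≈ 83.8 °C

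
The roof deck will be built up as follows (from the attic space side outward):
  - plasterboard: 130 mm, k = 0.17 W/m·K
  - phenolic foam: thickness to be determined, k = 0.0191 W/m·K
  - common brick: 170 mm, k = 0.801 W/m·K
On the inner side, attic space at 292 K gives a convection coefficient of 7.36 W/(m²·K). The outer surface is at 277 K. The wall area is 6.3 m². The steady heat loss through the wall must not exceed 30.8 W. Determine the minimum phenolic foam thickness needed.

Model the wall as resistances in series:
R_inner film = 1/(h_i·A) = 1/(7.36×6.3) = 0.02157 K/W
R_plasterboard = L/(kA) = 0.13/(0.17×6.3) = 0.1214 K/W
R_common brick = L/(kA) = 0.17/(0.801×6.3) = 0.03369 K/W
Sum of the known resistances R_other = 0.1766 K/W
Required total resistance R_tot = ΔT/Q_allow = 15/30.8 = 0.487 K/W
R_phenolic foam = R_tot − R_other = 0.3104 K/W
L = R·k·A = 0.3104×0.0191×6.3

L ≈ 37.3 mm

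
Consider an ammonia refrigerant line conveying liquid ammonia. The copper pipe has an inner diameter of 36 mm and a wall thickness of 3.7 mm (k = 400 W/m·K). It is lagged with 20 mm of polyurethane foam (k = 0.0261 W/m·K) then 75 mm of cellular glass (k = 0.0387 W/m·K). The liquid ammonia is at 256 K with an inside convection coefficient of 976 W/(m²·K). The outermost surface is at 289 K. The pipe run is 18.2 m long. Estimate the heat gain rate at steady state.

Per-layer cylindrical resistances, series-summed:
R_inner film = 1/(h_i·2πr₁L) = 1/(976×2π×0.018×18.2) = 4.978×10^-4 K/W
R_copper pipe wall = ln(21.7/18)/(2π×400×18.2) = 4.087×10^-6 K/W
R_polyurethane foam = ln(41.7/21.7)/(2π×0.0261×18.2) = 0.2189 K/W
R_cellular glass = ln(116.7/41.7)/(2π×0.0387×18.2) = 0.2325 K/W
R_total = 0.4519 K/W
Q = ΔT/R_total = 33/0.4519

Q ≈ 73 W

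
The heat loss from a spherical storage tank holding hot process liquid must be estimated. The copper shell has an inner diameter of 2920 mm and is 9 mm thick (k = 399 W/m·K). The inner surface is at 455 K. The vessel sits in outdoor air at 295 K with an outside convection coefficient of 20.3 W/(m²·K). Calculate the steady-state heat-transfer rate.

Q ≈ 88000 W

For a spherical shell R = (1/r₁ − 1/r₂)/(4πk); film R = 1/(h·4πr²). In series:
R_copper shell = (1/1.46 − 1/1.469)/(4π×399) = 8.369×10^-7 K/W
R_outer film = 1/(h·4πr_o²) = 1/(20.3×4π×1.469²) = 0.001817 K/W
R_total = 0.001817 K/W
Q = ΔT/R_total = 160/0.001817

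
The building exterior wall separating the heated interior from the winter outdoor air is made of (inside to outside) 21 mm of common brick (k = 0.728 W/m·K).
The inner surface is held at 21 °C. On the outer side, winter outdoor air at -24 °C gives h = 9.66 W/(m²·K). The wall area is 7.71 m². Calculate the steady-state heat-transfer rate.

Q ≈ 2620 W

Thermal resistances in series:
R_common brick = L/(kA) = 0.021/(0.728×7.71) = 0.003741 K/W
R_outer film = 1/(h_o·A) = 1/(9.66×7.71) = 0.01343 K/W
R_total = 0.01717 K/W
Q = ΔT / R_total = 45 / 0.01717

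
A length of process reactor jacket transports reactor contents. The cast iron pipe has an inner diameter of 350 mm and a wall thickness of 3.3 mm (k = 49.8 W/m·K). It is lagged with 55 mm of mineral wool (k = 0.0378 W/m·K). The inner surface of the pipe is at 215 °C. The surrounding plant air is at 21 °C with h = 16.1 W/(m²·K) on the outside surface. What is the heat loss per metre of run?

For a radial system each layer contributes R = ln(r_out/r_in)/(2πkL); films add R = 1/(hA).
R_cast iron pipe wall = ln(178.3/175)/(2π×49.8×1) = 5.97×10^-5 K/W
R_mineral wool = ln(233.3/178.3)/(2π×0.0378×1) = 1.132 K/W
R_outer film = 1/(h_o·2πr_oL) = 1/(16.1×2π×0.2333×1) = 0.04237 K/W
R_total = 1.174 K/W
Q = ΔT/R_total = 194/1.174

q′ ≈ 165 W/m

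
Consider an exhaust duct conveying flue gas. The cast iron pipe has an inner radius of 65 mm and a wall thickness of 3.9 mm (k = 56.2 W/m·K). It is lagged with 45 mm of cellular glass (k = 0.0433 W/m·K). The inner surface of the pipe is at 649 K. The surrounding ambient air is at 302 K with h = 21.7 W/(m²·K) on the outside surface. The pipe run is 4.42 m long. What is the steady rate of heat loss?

Q ≈ 802 W

Cylindrical conduction, so R = ln(r₂/r₁)/(2πkL) per layer, in series:
R_cast iron pipe wall = ln(68.9/65)/(2π×56.2×4.42) = 3.733×10^-5 K/W
R_cellular glass = ln(113.9/68.9)/(2π×0.0433×4.42) = 0.418 K/W
R_outer film = 1/(h_o·2πr_oL) = 1/(21.7×2π×0.1139×4.42) = 0.01457 K/W
R_total = 0.4326 K/W
Q = ΔT/R_total = 347/0.4326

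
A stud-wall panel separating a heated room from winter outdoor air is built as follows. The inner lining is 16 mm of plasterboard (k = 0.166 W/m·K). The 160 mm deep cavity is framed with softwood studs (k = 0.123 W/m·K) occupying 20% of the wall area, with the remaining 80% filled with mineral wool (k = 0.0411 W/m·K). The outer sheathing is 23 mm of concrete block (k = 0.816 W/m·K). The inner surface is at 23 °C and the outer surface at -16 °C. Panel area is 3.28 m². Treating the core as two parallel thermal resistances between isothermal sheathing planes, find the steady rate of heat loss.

Q ≈ 44 W

Sheathing layers in series; stud and cavity paths in parallel between them.
R_inner = 0.016/(0.166×3.28) = 0.02939 K/W
R_stud  = 0.16/(0.123×0.2×3.28) = 1.983 K/W
R_cav   = 0.16/(0.0411×0.8×3.28) = 1.484 K/W
1/R_core = 1/R_stud + 1/R_cav → R_core = 0.8487 K/W
R_outer = 0.023/(0.816×3.28) = 0.008593 K/W
R_total = 0.8866 K/W
Q = ΔT/R_total = 39/0.8866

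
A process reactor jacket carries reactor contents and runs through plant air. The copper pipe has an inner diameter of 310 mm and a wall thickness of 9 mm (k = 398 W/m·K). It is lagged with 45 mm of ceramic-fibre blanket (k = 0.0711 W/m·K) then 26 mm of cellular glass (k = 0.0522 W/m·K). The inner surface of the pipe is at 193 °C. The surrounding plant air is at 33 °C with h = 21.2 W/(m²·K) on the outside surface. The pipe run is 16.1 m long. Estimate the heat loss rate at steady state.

Radial resistances (cylindrical: R_cond = ln(r_o/r_i)/(2πkL), R_conv = 1/(h·2πrL)):
R_copper pipe wall = ln(164/155)/(2π×398×16.1) = 1.402×10^-6 K/W
R_ceramic-fibre blanket = ln(209/164)/(2π×0.0711×16.1) = 0.03371 K/W
R_cellular glass = ln(235/209)/(2π×0.0522×16.1) = 0.0222 K/W
R_outer film = 1/(h_o·2πr_oL) = 1/(21.2×2π×0.235×16.1) = 0.001984 K/W
R_total = 0.0579 K/W
Q = ΔT/R_total = 160/0.0579

Q ≈ 2760 W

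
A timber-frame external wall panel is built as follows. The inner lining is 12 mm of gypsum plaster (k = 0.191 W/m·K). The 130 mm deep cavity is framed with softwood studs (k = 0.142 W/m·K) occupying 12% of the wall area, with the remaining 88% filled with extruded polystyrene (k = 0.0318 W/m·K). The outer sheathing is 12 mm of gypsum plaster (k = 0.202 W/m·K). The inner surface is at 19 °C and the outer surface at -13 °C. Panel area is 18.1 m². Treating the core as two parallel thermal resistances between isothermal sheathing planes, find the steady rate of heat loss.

Q ≈ 192 W

Sheathing layers in series; stud and cavity paths in parallel between them.
R_inner = 0.012/(0.191×18.1) = 0.003471 K/W
R_stud  = 0.13/(0.142×0.12×18.1) = 0.4215 K/W
R_cav   = 0.13/(0.0318×0.88×18.1) = 0.2567 K/W
1/R_core = 1/R_stud + 1/R_cav → R_core = 0.1595 K/W
R_outer = 0.012/(0.202×18.1) = 0.003282 K/W
R_total = 0.1663 K/W
Q = ΔT/R_total = 32/0.1663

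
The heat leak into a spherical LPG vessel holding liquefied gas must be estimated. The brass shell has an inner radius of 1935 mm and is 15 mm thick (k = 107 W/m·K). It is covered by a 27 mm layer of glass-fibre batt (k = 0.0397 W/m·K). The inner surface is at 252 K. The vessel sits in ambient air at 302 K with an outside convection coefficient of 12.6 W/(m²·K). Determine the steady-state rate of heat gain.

Q ≈ 3190 W

Each spherical layer contributes R = (1/r_i − 1/r_o)/(4πk):
R_brass shell = (1/1.935 − 1/1.95)/(4π×107) = 2.957×10^-6 K/W
R_glass-fibre batt = (1/1.95 − 1/1.977)/(4π×0.0397) = 0.01404 K/W
R_outer film = 1/(h·4πr_o²) = 1/(12.6×4π×1.977²) = 0.001616 K/W
R_total = 0.01566 K/W
Q = ΔT/R_total = 50/0.01566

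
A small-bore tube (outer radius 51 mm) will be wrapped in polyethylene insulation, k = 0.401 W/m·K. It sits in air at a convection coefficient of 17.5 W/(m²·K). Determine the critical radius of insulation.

r_cr ≈ 22.9 mm

For a cylinder r_cr = k/h = 0.401/17.5
r_cr = 22.9 mm; since the bare radius (51 mm) is above r_cr, any added insulation will reduce heat loss.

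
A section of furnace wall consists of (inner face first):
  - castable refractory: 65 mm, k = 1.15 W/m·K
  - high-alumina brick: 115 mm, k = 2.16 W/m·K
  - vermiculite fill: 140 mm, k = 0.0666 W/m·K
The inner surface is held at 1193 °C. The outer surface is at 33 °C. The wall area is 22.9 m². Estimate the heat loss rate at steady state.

Q ≈ 12000 W

Thermal resistances in series:
R_castable refractory = L/(kA) = 0.065/(1.15×22.9) = 0.002468 K/W
R_high-alumina brick = L/(kA) = 0.115/(2.16×22.9) = 0.002325 K/W
R_vermiculite fill = L/(kA) = 0.14/(0.0666×22.9) = 0.09179 K/W
R_total = 0.09659 K/W
Q = ΔT / R_total = 1160 / 0.09659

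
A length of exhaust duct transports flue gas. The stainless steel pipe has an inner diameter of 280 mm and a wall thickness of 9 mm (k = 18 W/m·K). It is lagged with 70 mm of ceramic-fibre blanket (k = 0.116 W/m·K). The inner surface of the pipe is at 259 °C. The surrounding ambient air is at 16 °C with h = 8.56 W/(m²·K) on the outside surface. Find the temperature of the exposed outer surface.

Radial resistances (cylindrical: R_cond = ln(r_o/r_i)/(2πkL), R_conv = 1/(h·2πrL)):
R_stainless steel pipe wall = ln(149/140)/(2π×18×1) = 5.509×10^-4 K/W
R_ceramic-fibre blanket = ln(219/149)/(2π×0.116×1) = 0.5284 K/W
R_outer film = 1/(h_o·2πr_oL) = 1/(8.56×2π×0.219×1) = 0.0849 K/W
R_total = 0.6139 K/W
Q = ΔT/R_total = 243/0.6139
Q = 396 W/m
T_interface = T_inner − Q·ΣR(inner→interface) = 259 − 396×0.529

T ≈ 49.6 °C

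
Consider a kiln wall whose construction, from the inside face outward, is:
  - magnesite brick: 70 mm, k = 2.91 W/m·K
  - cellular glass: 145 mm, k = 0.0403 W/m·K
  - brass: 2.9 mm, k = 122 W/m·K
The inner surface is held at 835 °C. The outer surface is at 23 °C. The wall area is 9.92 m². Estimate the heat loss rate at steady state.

Q ≈ 2220 W

Model the wall as resistances in series:
R_magnesite brick = L/(kA) = 0.07/(2.91×9.92) = 0.002425 K/W
R_cellular glass = L/(kA) = 0.145/(0.0403×9.92) = 0.3627 K/W
R_brass = L/(kA) = 0.0029/(122×9.92) = 2.396×10^-6 K/W
R_total = 0.3651 K/W
Q = ΔT / R_total = 812 / 0.3651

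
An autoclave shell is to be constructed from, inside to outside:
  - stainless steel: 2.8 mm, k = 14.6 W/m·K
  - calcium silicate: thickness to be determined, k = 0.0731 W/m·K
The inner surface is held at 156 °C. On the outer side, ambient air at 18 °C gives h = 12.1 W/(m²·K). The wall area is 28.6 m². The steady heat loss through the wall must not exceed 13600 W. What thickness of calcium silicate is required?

L ≈ 15.2 mm

Treating each layer as a thermal resistance in series:
R_stainless steel = L/(kA) = 0.0028/(14.6×28.6) = 6.706×10^-6 K/W
R_outer film = 1/(h_o·A) = 1/(12.1×28.6) = 0.00289 K/W
Sum of the known resistances R_other = 0.002896 K/W
Required total resistance R_tot = ΔT/Q_allow = 138/13600 = 0.01015 K/W
R_calcium silicate = R_tot − R_other = 0.007251 K/W
L = R·k·A = 0.007251×0.0731×28.6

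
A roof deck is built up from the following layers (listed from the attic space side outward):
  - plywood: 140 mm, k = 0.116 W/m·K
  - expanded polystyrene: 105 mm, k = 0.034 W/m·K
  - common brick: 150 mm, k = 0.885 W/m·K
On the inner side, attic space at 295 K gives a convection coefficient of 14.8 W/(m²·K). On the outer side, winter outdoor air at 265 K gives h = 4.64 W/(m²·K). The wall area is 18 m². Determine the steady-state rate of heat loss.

Q ≈ 114 W

Series thermal resistances:
R_inner film = 1/(h_i·A) = 1/(14.8×18) = 0.003754 K/W
R_plywood = L/(kA) = 0.14/(0.116×18) = 0.06705 K/W
R_expanded polystyrene = L/(kA) = 0.105/(0.034×18) = 0.1716 K/W
R_common brick = L/(kA) = 0.15/(0.885×18) = 0.009416 K/W
R_outer film = 1/(h_o·A) = 1/(4.64×18) = 0.01197 K/W
R_total = 0.2638 K/W
Q = ΔT / R_total = 30 / 0.2638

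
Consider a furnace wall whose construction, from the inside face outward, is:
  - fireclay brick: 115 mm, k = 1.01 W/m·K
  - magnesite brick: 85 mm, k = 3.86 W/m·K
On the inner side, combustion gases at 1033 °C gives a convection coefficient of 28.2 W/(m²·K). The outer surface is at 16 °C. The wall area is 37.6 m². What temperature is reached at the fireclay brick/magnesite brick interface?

Treating each layer as a thermal resistance in series:
R_inner film = 1/(h_i·A) = 1/(28.2×37.6) = 9.431×10^-4 K/W
R_fireclay brick = L/(kA) = 0.115/(1.01×37.6) = 0.003028 K/W
R_magnesite brick = L/(kA) = 0.085/(3.86×37.6) = 5.857×10^-4 K/W
R_total = 0.004557 K/W;  Q = ΔT/R_total = 1017/0.004557 = 223200 W
T_interface = T_inner − Q·ΣR(inner→interface) = 1033 − 223000×0.003971

T ≈ 147 °C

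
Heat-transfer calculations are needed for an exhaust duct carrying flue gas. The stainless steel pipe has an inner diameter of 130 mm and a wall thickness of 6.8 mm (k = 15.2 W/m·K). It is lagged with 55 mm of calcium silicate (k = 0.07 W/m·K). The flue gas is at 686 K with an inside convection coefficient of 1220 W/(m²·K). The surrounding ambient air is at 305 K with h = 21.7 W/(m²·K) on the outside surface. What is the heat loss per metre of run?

q′ ≈ 281 W/m

For a radial system each layer contributes R = ln(r_out/r_in)/(2πkL); films add R = 1/(hA).
R_inner film = 1/(h_i·2πr₁L) = 1/(1220×2π×0.065×1) = 0.002007 K/W
R_stainless steel pipe wall = ln(71.8/65)/(2π×15.2×1) = 0.001042 K/W
R_calcium silicate = ln(126.8/71.8)/(2π×0.07×1) = 1.293 K/W
R_outer film = 1/(h_o·2πr_oL) = 1/(21.7×2π×0.1268×1) = 0.05784 K/W
R_total = 1.354 K/W
Q = ΔT/R_total = 381/1.354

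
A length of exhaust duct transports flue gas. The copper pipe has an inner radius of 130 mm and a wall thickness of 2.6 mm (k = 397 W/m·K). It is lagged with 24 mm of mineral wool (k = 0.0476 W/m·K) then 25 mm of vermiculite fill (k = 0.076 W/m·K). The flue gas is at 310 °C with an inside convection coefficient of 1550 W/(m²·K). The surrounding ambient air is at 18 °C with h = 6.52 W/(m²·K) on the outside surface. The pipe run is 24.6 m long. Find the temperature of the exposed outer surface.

Cylindrical conduction, so R = ln(r₂/r₁)/(2πkL) per layer, in series:
R_inner film = 1/(h_i·2πr₁L) = 1/(1550×2π×0.13×24.6) = 3.211×10^-5 K/W
R_copper pipe wall = ln(132.6/130)/(2π×397×24.6) = 3.227×10^-7 K/W
R_mineral wool = ln(156.6/132.6)/(2π×0.0476×24.6) = 0.02261 K/W
R_vermiculite fill = ln(181.6/156.6)/(2π×0.076×24.6) = 0.01261 K/W
R_outer film = 1/(h_o·2πr_oL) = 1/(6.52×2π×0.1816×24.6) = 0.005464 K/W
R_total = 0.04072 K/W
Q = ΔT/R_total = 292/0.04072
Q = 7170 W
T_interface = T_inner − Q·ΣR(inner→interface) = 310 − 7170×0.03525

T ≈ 57.2 °C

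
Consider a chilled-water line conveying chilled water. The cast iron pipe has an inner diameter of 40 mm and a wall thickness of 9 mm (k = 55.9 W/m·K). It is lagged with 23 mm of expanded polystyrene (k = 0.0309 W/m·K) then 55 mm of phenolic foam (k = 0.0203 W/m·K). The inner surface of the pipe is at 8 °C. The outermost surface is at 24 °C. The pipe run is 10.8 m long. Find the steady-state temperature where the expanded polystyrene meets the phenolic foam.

T ≈ 13.6 °C

Cylindrical conduction, so R = ln(r₂/r₁)/(2πkL) per layer, in series:
R_cast iron pipe wall = ln(29/20)/(2π×55.9×10.8) = 9.795×10^-5 K/W
R_expanded polystyrene = ln(52/29)/(2π×0.0309×10.8) = 0.2785 K/W
R_phenolic foam = ln(107/52)/(2π×0.0203×10.8) = 0.5238 K/W
R_total = 0.8024 K/W
Q = ΔT/R_total = 16/0.8024
Q = 19.9 W
T_interface = T_inner + Q·ΣR(inner→interface) = 8 + 19.9×0.2786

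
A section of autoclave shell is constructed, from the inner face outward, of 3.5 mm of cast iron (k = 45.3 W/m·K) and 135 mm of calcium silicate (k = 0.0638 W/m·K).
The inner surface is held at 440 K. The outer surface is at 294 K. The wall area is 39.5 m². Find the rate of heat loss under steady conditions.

Q ≈ 2730 W

Model the wall as resistances in series:
R_cast iron = L/(kA) = 0.0035/(45.3×39.5) = 1.956×10^-6 K/W
R_calcium silicate = L/(kA) = 0.135/(0.0638×39.5) = 0.05357 K/W
R_total = 0.05357 K/W
Q = ΔT / R_total = 146 / 0.05357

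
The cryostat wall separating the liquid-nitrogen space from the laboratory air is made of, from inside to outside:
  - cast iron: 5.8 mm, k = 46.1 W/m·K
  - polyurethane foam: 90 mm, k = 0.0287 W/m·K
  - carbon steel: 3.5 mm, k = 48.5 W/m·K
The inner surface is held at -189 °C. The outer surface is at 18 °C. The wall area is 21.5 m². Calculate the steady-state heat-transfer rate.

Q ≈ 1420 W

Using the resistance-network approach (series):
R_cast iron = L/(kA) = 0.0058/(46.1×21.5) = 5.852×10^-6 K/W
R_polyurethane foam = L/(kA) = 0.09/(0.0287×21.5) = 0.1459 K/W
R_carbon steel = L/(kA) = 0.0035/(48.5×21.5) = 3.357×10^-6 K/W
R_total = 0.1459 K/W
Q = ΔT / R_total = 207 / 0.1459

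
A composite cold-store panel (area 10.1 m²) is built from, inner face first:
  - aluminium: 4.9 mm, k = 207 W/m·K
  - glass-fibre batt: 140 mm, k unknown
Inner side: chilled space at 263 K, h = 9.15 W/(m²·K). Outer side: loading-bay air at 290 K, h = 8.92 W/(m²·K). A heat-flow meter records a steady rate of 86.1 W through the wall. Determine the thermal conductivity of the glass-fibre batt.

Treating each layer as a thermal resistance in series:
R_inner film = 1/(h_i·A) = 1/(9.15×10.1) = 0.01082 K/W
R_aluminium = L/(kA) = 0.0049/(207×10.1) = 2.344×10^-6 K/W
R_outer film = 1/(h_o·A) = 1/(8.92×10.1) = 0.0111 K/W
Sum of known resistances R_other = 0.02192 K/W
Total R = ΔT/Q = 27/86.1 = 0.3136 K/W
R_glass-fibre batt = R_total − R_other = 0.2917 K/W
k = L/(R·A) = 0.14/(0.2917×10.1)

k ≈ 0.0475 W/(m·K)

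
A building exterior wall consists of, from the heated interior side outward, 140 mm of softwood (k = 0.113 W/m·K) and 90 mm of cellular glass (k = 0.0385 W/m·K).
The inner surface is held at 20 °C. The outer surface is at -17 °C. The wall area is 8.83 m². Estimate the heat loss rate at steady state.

Treating each layer as a thermal resistance in series:
R_softwood = L/(kA) = 0.14/(0.113×8.83) = 0.1403 K/W
R_cellular glass = L/(kA) = 0.09/(0.0385×8.83) = 0.2647 K/W
R_total = 0.4051 K/W
Q = ΔT / R_total = 37 / 0.4051

Q ≈ 91.3 W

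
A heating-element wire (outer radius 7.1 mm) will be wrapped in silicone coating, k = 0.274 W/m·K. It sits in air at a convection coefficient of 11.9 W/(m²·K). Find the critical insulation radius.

r_cr ≈ 23 mm

For a cylinder r_cr = k/h = 0.274/11.9
r_cr = 23 mm; since the bare radius (7.1 mm) is below r_cr, adding a thin layer of insulation will *increase* heat loss.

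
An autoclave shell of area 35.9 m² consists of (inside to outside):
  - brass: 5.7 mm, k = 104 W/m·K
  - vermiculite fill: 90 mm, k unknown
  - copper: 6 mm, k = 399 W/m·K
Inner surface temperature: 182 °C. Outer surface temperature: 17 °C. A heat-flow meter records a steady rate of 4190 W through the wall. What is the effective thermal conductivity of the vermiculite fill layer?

k ≈ 0.0637 W/(m·K)

Thermal resistances in series:
R_brass = L/(kA) = 0.0057/(104×35.9) = 1.527×10^-6 K/W
R_copper = L/(kA) = 0.006/(399×35.9) = 4.189×10^-7 K/W
Sum of known resistances R_other = 1.946×10^-6 K/W
Total R = ΔT/Q = 165/4190 = 0.03938 K/W
R_vermiculite fill = R_total − R_other = 0.03938 K/W
k = L/(R·A) = 0.09/(0.03938×35.9)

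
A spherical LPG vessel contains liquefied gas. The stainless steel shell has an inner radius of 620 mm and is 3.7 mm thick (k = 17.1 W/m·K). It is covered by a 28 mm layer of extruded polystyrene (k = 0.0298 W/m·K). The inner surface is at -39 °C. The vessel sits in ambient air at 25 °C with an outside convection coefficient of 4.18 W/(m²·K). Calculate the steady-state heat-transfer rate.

Q ≈ 280 W

Radial (spherical) resistances in series:
R_stainless steel shell = (1/0.62 − 1/0.6237)/(4π×17.1) = 4.453×10^-5 K/W
R_extruded polystyrene = (1/0.6237 − 1/0.6517)/(4π×0.0298) = 0.184 K/W
R_outer film = 1/(h·4πr_o²) = 1/(4.18×4π×0.6517²) = 0.04482 K/W
R_total = 0.2288 K/W
Q = ΔT/R_total = 64/0.2288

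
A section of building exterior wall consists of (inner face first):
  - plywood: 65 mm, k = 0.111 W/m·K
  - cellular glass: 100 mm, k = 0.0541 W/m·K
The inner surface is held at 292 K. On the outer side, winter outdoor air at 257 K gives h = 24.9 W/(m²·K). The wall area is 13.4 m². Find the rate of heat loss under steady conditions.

Q ≈ 190 W

Series thermal resistances:
R_plywood = L/(kA) = 0.065/(0.111×13.4) = 0.0437 K/W
R_cellular glass = L/(kA) = 0.1/(0.0541×13.4) = 0.1379 K/W
R_outer film = 1/(h_o·A) = 1/(24.9×13.4) = 0.002997 K/W
R_total = 0.1846 K/W
Q = ΔT / R_total = 35 / 0.1846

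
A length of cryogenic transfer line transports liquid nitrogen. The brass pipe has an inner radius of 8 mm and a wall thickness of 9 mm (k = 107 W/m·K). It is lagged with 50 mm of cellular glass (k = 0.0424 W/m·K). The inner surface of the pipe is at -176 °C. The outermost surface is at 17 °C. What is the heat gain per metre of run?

For a radial system each layer contributes R = ln(r_out/r_in)/(2πkL); films add R = 1/(hA).
R_brass pipe wall = ln(17/8)/(2π×107×1) = 0.001121 K/W
R_cellular glass = ln(67/17)/(2π×0.0424×1) = 5.148 K/W
R_total = 5.149 K/W
Q = ΔT/R_total = 193/5.149

q′ ≈ 37.5 W/m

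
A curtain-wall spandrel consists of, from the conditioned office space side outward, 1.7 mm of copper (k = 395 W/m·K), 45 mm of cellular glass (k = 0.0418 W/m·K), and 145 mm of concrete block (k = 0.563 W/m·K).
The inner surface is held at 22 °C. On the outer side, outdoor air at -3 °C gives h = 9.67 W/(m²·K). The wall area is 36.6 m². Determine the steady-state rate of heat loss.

Q ≈ 637 W

Thermal resistances in series:
R_copper = L/(kA) = 0.0017/(395×36.6) = 1.176×10^-7 K/W
R_cellular glass = L/(kA) = 0.045/(0.0418×36.6) = 0.02941 K/W
R_concrete block = L/(kA) = 0.145/(0.563×36.6) = 0.007037 K/W
R_outer film = 1/(h_o·A) = 1/(9.67×36.6) = 0.002825 K/W
R_total = 0.03928 K/W
Q = ΔT / R_total = 25 / 0.03928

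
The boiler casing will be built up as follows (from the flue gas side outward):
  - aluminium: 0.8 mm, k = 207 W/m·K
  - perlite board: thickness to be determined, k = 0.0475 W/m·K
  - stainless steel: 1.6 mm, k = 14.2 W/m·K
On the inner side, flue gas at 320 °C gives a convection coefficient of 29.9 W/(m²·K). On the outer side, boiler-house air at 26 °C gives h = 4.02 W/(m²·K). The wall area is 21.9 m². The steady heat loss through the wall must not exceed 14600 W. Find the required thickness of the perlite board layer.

L ≈ 7.54 mm

Series thermal resistances:
R_inner film = 1/(h_i·A) = 1/(29.9×21.9) = 0.001527 K/W
R_aluminium = L/(kA) = 0.0008/(207×21.9) = 1.765×10^-7 K/W
R_stainless steel = L/(kA) = 0.0016/(14.2×21.9) = 5.145×10^-6 K/W
R_outer film = 1/(h_o·A) = 1/(4.02×21.9) = 0.01136 K/W
Sum of the known resistances R_other = 0.01289 K/W
Required total resistance R_tot = ΔT/Q_allow = 294/14600 = 0.02014 K/W
R_perlite board = R_tot − R_other = 0.007246 K/W
L = R·k·A = 0.007246×0.0475×21.9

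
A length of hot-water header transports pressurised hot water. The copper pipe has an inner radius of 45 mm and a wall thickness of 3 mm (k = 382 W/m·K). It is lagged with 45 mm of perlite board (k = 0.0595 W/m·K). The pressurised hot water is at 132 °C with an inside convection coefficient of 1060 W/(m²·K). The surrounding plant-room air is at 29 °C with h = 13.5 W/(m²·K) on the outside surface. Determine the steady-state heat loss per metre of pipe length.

q′ ≈ 54.2 W/m

Treating each annulus and film as a series resistance:
R_inner film = 1/(h_i·2πr₁L) = 1/(1060×2π×0.045×1) = 0.003337 K/W
R_copper pipe wall = ln(48/45)/(2π×382×1) = 2.689×10^-5 K/W
R_perlite board = ln(93/48)/(2π×0.0595×1) = 1.769 K/W
R_outer film = 1/(h_o·2πr_oL) = 1/(13.5×2π×0.093×1) = 0.1268 K/W
R_total = 1.899 K/W
Q = ΔT/R_total = 103/1.899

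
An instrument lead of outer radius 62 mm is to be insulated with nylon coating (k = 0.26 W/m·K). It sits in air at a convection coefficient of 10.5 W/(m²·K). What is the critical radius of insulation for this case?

For a cylinder r_cr = k/h = 0.26/10.5
r_cr = 24.8 mm; since the bare radius (62 mm) is above r_cr, any added insulation will reduce heat loss.

r_cr ≈ 24.8 mm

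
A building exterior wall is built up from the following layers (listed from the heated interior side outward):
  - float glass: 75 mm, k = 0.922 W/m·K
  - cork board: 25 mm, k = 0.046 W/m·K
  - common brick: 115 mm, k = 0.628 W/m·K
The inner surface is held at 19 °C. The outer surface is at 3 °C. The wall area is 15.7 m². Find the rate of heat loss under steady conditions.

Q ≈ 311 W

Treating each layer as a thermal resistance in series:
R_float glass = L/(kA) = 0.075/(0.922×15.7) = 0.005181 K/W
R_cork board = L/(kA) = 0.025/(0.046×15.7) = 0.03462 K/W
R_common brick = L/(kA) = 0.115/(0.628×15.7) = 0.01166 K/W
R_total = 0.05146 K/W
Q = ΔT / R_total = 16 / 0.05146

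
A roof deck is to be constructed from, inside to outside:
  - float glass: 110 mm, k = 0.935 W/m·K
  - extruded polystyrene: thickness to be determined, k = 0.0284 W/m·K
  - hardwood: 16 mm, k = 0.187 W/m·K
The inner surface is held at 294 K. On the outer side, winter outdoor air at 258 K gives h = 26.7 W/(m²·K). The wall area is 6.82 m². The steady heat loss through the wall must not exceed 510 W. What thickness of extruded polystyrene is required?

L ≈ 6.84 mm

Treating each layer as a thermal resistance in series:
R_float glass = L/(kA) = 0.11/(0.935×6.82) = 0.01725 K/W
R_hardwood = L/(kA) = 0.016/(0.187×6.82) = 0.01255 K/W
R_outer film = 1/(h_o·A) = 1/(26.7×6.82) = 0.005492 K/W
Sum of the known resistances R_other = 0.03529 K/W
Required total resistance R_tot = ΔT/Q_allow = 36/510 = 0.07059 K/W
R_extruded polystyrene = R_tot − R_other = 0.0353 K/W
L = R·k·A = 0.0353×0.0284×6.82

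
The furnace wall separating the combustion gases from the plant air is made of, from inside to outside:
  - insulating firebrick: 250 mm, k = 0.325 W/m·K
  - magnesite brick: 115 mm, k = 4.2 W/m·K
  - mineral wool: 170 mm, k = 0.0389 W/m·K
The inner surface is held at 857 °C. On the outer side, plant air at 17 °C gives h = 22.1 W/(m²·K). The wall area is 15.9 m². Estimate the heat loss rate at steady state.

Q ≈ 2560 W

Series thermal resistances:
R_insulating firebrick = L/(kA) = 0.25/(0.325×15.9) = 0.04838 K/W
R_magnesite brick = L/(kA) = 0.115/(4.2×15.9) = 0.001722 K/W
R_mineral wool = L/(kA) = 0.17/(0.0389×15.9) = 0.2749 K/W
R_outer film = 1/(h_o·A) = 1/(22.1×15.9) = 0.002846 K/W
R_total = 0.3278 K/W
Q = ΔT / R_total = 840 / 0.3278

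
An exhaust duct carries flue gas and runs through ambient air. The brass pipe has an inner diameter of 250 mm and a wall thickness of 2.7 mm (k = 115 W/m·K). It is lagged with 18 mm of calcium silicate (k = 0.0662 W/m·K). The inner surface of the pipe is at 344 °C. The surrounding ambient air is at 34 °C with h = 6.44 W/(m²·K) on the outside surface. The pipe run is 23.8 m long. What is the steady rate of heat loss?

Q ≈ 15200 W

Radial resistances (cylindrical: R_cond = ln(r_o/r_i)/(2πkL), R_conv = 1/(h·2πrL)):
R_brass pipe wall = ln(127.7/125)/(2π×115×23.8) = 1.243×10^-6 K/W
R_calcium silicate = ln(145.7/127.7)/(2π×0.0662×23.8) = 0.01332 K/W
R_outer film = 1/(h_o·2πr_oL) = 1/(6.44×2π×0.1457×23.8) = 0.007127 K/W
R_total = 0.02045 K/W
Q = ΔT/R_total = 310/0.02045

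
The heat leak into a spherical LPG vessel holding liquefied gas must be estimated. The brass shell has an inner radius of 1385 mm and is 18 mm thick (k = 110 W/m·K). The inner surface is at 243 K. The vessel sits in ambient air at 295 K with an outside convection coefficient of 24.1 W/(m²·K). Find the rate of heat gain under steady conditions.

Spherical conduction: R = (1/r_in − 1/r_out)/(4πk) per layer; series-sum.
R_brass shell = (1/1.385 − 1/1.403)/(4π×110) = 6.701×10^-6 K/W
R_outer film = 1/(h·4πr_o²) = 1/(24.1×4π×1.403²) = 0.001677 K/W
R_total = 0.001684 K/W
Q = ΔT/R_total = 52/0.001684

Q ≈ 30900 W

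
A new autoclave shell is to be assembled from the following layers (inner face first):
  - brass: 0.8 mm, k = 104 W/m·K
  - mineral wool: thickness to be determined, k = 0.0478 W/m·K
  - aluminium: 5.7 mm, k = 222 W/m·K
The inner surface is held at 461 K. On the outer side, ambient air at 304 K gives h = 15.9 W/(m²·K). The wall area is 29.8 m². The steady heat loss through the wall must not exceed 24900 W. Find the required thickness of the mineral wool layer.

Using the resistance-network approach (series):
R_brass = L/(kA) = 0.0008/(104×29.8) = 2.581×10^-7 K/W
R_aluminium = L/(kA) = 0.0057/(222×29.8) = 8.616×10^-7 K/W
R_outer film = 1/(h_o·A) = 1/(15.9×29.8) = 0.002111 K/W
Sum of the known resistances R_other = 0.002112 K/W
Required total resistance R_tot = ΔT/Q_allow = 157/24900 = 0.006305 K/W
R_mineral wool = R_tot − R_other = 0.004194 K/W
L = R·k·A = 0.004194×0.0478×29.8

L ≈ 5.97 mm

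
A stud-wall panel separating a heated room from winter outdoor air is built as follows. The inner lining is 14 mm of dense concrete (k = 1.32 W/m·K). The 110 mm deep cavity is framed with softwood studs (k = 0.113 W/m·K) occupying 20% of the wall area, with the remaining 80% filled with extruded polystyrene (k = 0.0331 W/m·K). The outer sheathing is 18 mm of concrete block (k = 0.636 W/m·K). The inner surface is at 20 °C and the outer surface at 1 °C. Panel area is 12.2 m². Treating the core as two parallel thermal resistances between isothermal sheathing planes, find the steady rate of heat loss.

Q ≈ 102 W

Sheathing layers in series; stud and cavity paths in parallel between them.
R_inner = 0.014/(1.32×12.2) = 8.693×10^-4 K/W
R_stud  = 0.11/(0.113×0.2×12.2) = 0.399 K/W
R_cav   = 0.11/(0.0331×0.8×12.2) = 0.3405 K/W
1/R_core = 1/R_stud + 1/R_cav → R_core = 0.1837 K/W
R_outer = 0.018/(0.636×12.2) = 0.00232 K/W
R_total = 0.1869 K/W
Q = ΔT/R_total = 19/0.1869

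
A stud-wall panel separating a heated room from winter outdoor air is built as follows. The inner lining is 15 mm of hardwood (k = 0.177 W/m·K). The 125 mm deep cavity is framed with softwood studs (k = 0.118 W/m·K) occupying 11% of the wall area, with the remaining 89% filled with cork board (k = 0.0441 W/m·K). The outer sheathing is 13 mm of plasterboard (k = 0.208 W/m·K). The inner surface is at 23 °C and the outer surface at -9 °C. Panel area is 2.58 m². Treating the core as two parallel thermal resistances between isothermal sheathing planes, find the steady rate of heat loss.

Q ≈ 32.5 W

Sheathing layers in series; stud and cavity paths in parallel between them.
R_inner = 0.015/(0.177×2.58) = 0.03285 K/W
R_stud  = 0.125/(0.118×0.11×2.58) = 3.733 K/W
R_cav   = 0.125/(0.0441×0.89×2.58) = 1.234 K/W
1/R_core = 1/R_stud + 1/R_cav → R_core = 0.9276 K/W
R_outer = 0.013/(0.208×2.58) = 0.02422 K/W
R_total = 0.9847 K/W
Q = ΔT/R_total = 32/0.9847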